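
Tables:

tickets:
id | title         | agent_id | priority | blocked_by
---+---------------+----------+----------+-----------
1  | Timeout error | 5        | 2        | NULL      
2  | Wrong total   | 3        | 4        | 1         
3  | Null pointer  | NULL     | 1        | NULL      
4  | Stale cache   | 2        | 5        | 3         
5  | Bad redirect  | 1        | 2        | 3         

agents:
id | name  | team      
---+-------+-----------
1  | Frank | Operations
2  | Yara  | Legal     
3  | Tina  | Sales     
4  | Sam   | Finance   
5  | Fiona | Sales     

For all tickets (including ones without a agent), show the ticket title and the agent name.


LEFT JOIN keeps every row from tickets (the left table); where agent_id has no match in agents, the agent columns become NULL. Walk through each ticket:
  - ticket 1 (Timeout error): agent_id=5 -> matches Fiona
  - ticket 2 (Wrong total): agent_id=3 -> matches Tina
  - ticket 3 (Null pointer): agent_id=NULL, no match -> kept with NULL
  - ticket 4 (Stale cache): agent_id=2 -> matches Yara
  - ticket 5 (Bad redirect): agent_id=1 -> matches Frank
All 5 rows appear; 1 has NULL agent.

SQL:
SELECT a.title, b.name AS agent
FROM tickets a
LEFT JOIN agents b ON a.agent_id = b.id

Result:
title         | agent
--------------+------
Timeout error | Fiona
Wrong total   | Tina 
Null pointer  | NULL 
Stale cache   | Yara 
Bad redirect  | Frank


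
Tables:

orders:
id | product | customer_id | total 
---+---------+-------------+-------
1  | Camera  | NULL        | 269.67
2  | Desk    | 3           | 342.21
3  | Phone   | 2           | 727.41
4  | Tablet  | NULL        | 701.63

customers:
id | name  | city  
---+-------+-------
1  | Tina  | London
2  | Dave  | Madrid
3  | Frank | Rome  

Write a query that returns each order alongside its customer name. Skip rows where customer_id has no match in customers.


INNER JOIN keeps only orders rows whose customer_id matches an id in customers. Walk through each order:
  - order 1 (Camera): customer_id=NULL, no match -> dropped
  - order 2 (Desk): customer_id=3 -> matches Frank
  - order 3 (Phone): customer_id=2 -> matches Dave
  - order 4 (Tablet): customer_id=NULL, no match -> dropped
So 2 of 4 rows are dropped.

SQL:
SELECT a.product, b.name AS customer
FROM orders a
INNER JOIN customers b ON a.customer_id = b.id

Result:
product | customer
--------+---------
Desk    | Frank   
Phone   | Dave    


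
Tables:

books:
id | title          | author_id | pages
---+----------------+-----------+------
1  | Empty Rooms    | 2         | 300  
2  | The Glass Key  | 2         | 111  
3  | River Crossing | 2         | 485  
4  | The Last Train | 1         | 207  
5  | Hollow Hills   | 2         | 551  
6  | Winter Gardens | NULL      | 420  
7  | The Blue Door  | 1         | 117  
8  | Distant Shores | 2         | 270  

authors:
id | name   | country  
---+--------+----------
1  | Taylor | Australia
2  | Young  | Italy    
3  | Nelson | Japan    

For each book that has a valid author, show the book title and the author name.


INNER JOIN keeps only books rows whose author_id matches an id in authors. Walk through each book:
  - book 1 (Empty Rooms): author_id=2 -> matches Young
  - book 2 (The Glass Key): author_id=2 -> matches Young
  - book 3 (River Crossing): author_id=2 -> matches Young
  - book 4 (The Last Train): author_id=1 -> matches Taylor
  - book 5 (Hollow Hills): author_id=2 -> matches Young
  - book 6 (Winter Gardens): author_id=NULL, no match -> dropped
  - book 7 (The Blue Door): author_id=1 -> matches Taylor
  - book 8 (Distant Shores): author_id=2 -> matches Young
So 1 of 8 rows is dropped.

SQL:
SELECT a.title, b.name AS author
FROM books a
INNER JOIN authors b ON a.author_id = b.id

Result:
title          | author
---------------+-------
Empty Rooms    | Young 
The Glass Key  | Young 
River Crossing | Young 
The Last Train | Taylor
Hollow Hills   | Young 
The Blue Door  | Taylor
Distant Shores | Young 


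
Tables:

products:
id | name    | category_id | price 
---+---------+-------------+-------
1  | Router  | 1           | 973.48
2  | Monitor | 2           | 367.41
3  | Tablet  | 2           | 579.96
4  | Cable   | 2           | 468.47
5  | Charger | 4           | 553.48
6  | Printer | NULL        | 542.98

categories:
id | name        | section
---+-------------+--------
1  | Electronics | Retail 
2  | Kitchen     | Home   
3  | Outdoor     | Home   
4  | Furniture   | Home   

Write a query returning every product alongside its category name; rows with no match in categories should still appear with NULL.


LEFT JOIN keeps every row from products (the left table); where category_id has no match in categories, the category columns become NULL. Walk through each product:
  - product 1 (Router): category_id=1 -> matches Electronics
  - product 2 (Monitor): category_id=2 -> matches Kitchen
  - product 3 (Tablet): category_id=2 -> matches Kitchen
  - product 4 (Cable): category_id=2 -> matches Kitchen
  - product 5 (Charger): category_id=4 -> matches Furniture
  - product 6 (Printer): category_id=NULL, no match -> kept with NULL
All 6 rows appear; 1 has NULL category.

SQL:
SELECT a.name, b.name AS category
FROM products a
LEFT JOIN categories b ON a.category_id = b.id

Result:
name    | category   
--------+------------
Router  | Electronics
Monitor | Kitchen    
Tablet  | Kitchen    
Cable   | Kitchen    
Charger | Furniture  
Printer | NULL       


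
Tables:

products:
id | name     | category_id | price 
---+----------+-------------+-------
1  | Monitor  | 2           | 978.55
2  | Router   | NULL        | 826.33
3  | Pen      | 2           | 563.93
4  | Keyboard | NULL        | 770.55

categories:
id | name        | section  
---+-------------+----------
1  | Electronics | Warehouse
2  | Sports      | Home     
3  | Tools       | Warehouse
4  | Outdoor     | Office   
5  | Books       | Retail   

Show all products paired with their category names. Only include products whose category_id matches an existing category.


INNER JOIN keeps only products rows whose category_id matches an id in categories. Walk through each product:
  - product 1 (Monitor): category_id=2 -> matches Sports
  - product 2 (Router): category_id=NULL, no match -> dropped
  - product 3 (Pen): category_id=2 -> matches Sports
  - product 4 (Keyboard): category_id=NULL, no match -> dropped
So 2 of 4 rows are dropped.

SQL:
SELECT a.name, b.name AS category
FROM products a
INNER JOIN categories b ON a.category_id = b.id

Result:
name    | category
--------+---------
Monitor | Sports  
Pen     | Sports  


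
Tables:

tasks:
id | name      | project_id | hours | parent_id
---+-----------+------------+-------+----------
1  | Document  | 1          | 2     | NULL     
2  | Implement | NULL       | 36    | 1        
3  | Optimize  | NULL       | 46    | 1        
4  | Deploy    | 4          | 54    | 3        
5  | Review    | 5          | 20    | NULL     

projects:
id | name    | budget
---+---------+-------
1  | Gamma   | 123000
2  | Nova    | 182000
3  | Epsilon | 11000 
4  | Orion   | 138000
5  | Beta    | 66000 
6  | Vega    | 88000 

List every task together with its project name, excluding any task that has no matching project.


INNER JOIN keeps only tasks rows whose project_id matches an id in projects. Walk through each task:
  - task 1 (Document): project_id=1 -> matches Gamma
  - task 2 (Implement): project_id=NULL, no match -> dropped
  - task 3 (Optimize): project_id=NULL, no match -> dropped
  - task 4 (Deploy): project_id=4 -> matches Orion
  - task 5 (Review): project_id=5 -> matches Beta
So 2 of 5 rows are dropped.

SQL:
SELECT a.name, b.name AS project
FROM tasks a
INNER JOIN projects b ON a.project_id = b.id

Result:
name     | project
---------+--------
Document | Gamma  
Deploy   | Orion  
Review   | Beta   


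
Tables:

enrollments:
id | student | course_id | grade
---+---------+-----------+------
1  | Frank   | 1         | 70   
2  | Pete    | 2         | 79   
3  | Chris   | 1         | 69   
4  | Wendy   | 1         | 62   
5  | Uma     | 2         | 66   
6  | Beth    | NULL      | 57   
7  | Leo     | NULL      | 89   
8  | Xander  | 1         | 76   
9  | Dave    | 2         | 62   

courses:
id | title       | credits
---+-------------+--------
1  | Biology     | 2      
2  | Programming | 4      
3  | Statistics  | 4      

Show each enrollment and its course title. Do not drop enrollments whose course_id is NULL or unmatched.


LEFT JOIN keeps every row from enrollments (the left table); where course_id has no match in courses, the course columns become NULL. Walk through each enrollment:
  - enrollment 1 (Frank): course_id=1 -> matches Biology
  - enrollment 2 (Pete): course_id=2 -> matches Programming
  - enrollment 3 (Chris): course_id=1 -> matches Biology
  - enrollment 4 (Wendy): course_id=1 -> matches Biology
  - enrollment 5 (Uma): course_id=2 -> matches Programming
  - enrollment 6 (Beth): course_id=NULL, no match -> kept with NULL
  - enrollment 7 (Leo): course_id=NULL, no match -> kept with NULL
  - enrollment 8 (Xander): course_id=1 -> matches Biology
  - enrollment 9 (Dave): course_id=2 -> matches Programming
All 9 rows appear; 2 have NULL course.

SQL:
SELECT a.student, b.title AS course
FROM enrollments a
LEFT JOIN courses b ON a.course_id = b.id

Result:
student | course     
--------+------------
Frank   | Biology    
Pete    | Programming
Chris   | Biology    
Wendy   | Biology    
Uma     | Programming
Beth    | NULL       
Leo     | NULL       
Xander  | Biology    
Dave    | Programming


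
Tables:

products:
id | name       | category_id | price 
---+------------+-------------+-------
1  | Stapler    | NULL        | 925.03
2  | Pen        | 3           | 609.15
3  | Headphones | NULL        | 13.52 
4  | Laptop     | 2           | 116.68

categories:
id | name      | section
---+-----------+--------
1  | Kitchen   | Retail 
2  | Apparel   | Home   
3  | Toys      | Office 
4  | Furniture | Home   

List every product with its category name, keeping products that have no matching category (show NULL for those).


LEFT JOIN keeps every row from products (the left table); where category_id has no match in categories, the category columns become NULL. Walk through each product:
  - product 1 (Stapler): category_id=NULL, no match -> kept with NULL
  - product 2 (Pen): category_id=3 -> matches Toys
  - product 3 (Headphones): category_id=NULL, no match -> kept with NULL
  - product 4 (Laptop): category_id=2 -> matches Apparel
All 4 rows appear; 2 have NULL category.

SQL:
SELECT a.name, b.name AS category
FROM products a
LEFT JOIN categories b ON a.category_id = b.id

Result:
name       | category
-----------+---------
Stapler    | NULL    
Pen        | Toys    
Headphones | NULL    
Laptop     | Apparel 


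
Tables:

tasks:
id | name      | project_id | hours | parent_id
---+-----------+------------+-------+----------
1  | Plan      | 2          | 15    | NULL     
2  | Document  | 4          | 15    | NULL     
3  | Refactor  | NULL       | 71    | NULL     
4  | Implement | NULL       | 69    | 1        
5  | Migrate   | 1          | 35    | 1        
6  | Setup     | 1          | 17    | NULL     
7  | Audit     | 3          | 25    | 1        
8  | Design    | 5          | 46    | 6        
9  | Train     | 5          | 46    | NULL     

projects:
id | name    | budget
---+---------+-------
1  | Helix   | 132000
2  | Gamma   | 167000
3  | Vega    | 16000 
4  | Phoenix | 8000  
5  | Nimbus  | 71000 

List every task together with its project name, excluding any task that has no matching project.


INNER JOIN keeps only tasks rows whose project_id matches an id in projects. Walk through each task:
  - task 1 (Plan): project_id=2 -> matches Gamma
  - task 2 (Document): project_id=4 -> matches Phoenix
  - task 3 (Refactor): project_id=NULL, no match -> dropped
  - task 4 (Implement): project_id=NULL, no match -> dropped
  - task 5 (Migrate): project_id=1 -> matches Helix
  - task 6 (Setup): project_id=1 -> matches Helix
  - task 7 (Audit): project_id=3 -> matches Vega
  - task 8 (Design): project_id=5 -> matches Nimbus
  - task 9 (Train): project_id=5 -> matches Nimbus
So 2 of 9 rows are dropped.

SQL:
SELECT a.name, b.name AS project
FROM tasks a
INNER JOIN projects b ON a.project_id = b.id

Result:
name     | project
---------+--------
Plan     | Gamma  
Document | Phoenix
Migrate  | Helix  
Setup    | Helix  
Audit    | Vega   
Design   | Nimbus 
Train    | Nimbus 


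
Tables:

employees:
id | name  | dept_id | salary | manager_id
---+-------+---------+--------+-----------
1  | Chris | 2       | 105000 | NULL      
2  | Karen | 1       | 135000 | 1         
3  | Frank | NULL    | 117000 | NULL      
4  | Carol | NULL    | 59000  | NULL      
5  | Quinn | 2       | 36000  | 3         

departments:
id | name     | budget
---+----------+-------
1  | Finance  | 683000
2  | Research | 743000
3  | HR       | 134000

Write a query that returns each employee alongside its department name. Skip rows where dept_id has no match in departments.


INNER JOIN keeps only employees rows whose dept_id matches an id in departments. Walk through each employee:
  - employee 1 (Chris): dept_id=2 -> matches Research
  - employee 2 (Karen): dept_id=1 -> matches Finance
  - employee 3 (Frank): dept_id=NULL, no match -> dropped
  - employee 4 (Carol): dept_id=NULL, no match -> dropped
  - employee 5 (Quinn): dept_id=2 -> matches Research
So 2 of 5 rows are dropped.

SQL:
SELECT a.name, b.name AS department
FROM employees a
INNER JOIN departments b ON a.dept_id = b.id

Result:
name  | department
------+-----------
Chris | Research  
Karen | Finance   
Quinn | Research  


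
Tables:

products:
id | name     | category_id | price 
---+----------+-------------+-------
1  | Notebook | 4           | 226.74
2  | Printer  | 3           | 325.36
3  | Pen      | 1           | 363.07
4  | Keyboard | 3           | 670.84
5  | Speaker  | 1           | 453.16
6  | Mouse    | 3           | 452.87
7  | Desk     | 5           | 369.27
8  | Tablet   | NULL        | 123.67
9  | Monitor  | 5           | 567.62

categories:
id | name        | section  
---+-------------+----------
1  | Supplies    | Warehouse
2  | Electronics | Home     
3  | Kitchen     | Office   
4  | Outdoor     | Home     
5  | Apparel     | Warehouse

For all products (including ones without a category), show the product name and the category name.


LEFT JOIN keeps every row from products (the left table); where category_id has no match in categories, the category columns become NULL. Walk through each product:
  - product 1 (Notebook): category_id=4 -> matches Outdoor
  - product 2 (Printer): category_id=3 -> matches Kitchen
  - product 3 (Pen): category_id=1 -> matches Supplies
  - product 4 (Keyboard): category_id=3 -> matches Kitchen
  - product 5 (Speaker): category_id=1 -> matches Supplies
  - product 6 (Mouse): category_id=3 -> matches Kitchen
  - product 7 (Desk): category_id=5 -> matches Apparel
  - product 8 (Tablet): category_id=NULL, no match -> kept with NULL
  - product 9 (Monitor): category_id=5 -> matches Apparel
All 9 rows appear; 1 has NULL category.

SQL:
SELECT a.name, b.name AS category
FROM products a
LEFT JOIN categories b ON a.category_id = b.id

Result:
name     | category
---------+---------
Notebook | Outdoor 
Printer  | Kitchen 
Pen      | Supplies
Keyboard | Kitchen 
Speaker  | Supplies
Mouse    | Kitchen 
Desk     | Apparel 
Tablet   | NULL    
Monitor  | Apparel 


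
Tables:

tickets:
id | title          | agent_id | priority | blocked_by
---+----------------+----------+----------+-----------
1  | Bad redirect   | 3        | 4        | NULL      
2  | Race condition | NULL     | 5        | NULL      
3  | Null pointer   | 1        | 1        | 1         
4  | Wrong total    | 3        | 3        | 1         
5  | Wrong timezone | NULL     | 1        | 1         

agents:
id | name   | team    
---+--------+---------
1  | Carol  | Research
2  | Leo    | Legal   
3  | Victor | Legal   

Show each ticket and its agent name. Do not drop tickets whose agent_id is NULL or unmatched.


LEFT JOIN keeps every row from tickets (the left table); where agent_id has no match in agents, the agent columns become NULL. Walk through each ticket:
  - ticket 1 (Bad redirect): agent_id=3 -> matches Victor
  - ticket 2 (Race condition): agent_id=NULL, no match -> kept with NULL
  - ticket 3 (Null pointer): agent_id=1 -> matches Carol
  - ticket 4 (Wrong total): agent_id=3 -> matches Victor
  - ticket 5 (Wrong timezone): agent_id=NULL, no match -> kept with NULL
All 5 rows appear; 2 have NULL agent.

SQL:
SELECT a.title, b.name AS agent
FROM tickets a
LEFT JOIN agents b ON a.agent_id = b.id

Result:
title          | agent 
---------------+-------
Bad redirect   | Victor
Race condition | NULL  
Null pointer   | Carol 
Wrong total    | Victor
Wrong timezone | NULL  


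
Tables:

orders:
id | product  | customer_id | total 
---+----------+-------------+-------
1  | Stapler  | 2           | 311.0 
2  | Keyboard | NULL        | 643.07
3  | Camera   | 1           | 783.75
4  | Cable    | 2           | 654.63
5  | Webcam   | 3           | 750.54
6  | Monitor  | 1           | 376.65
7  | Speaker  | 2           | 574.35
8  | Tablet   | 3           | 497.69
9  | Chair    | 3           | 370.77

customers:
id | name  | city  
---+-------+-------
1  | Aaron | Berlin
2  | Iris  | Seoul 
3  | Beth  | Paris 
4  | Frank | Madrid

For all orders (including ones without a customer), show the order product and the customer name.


LEFT JOIN keeps every row from orders (the left table); where customer_id has no match in customers, the customer columns become NULL. Walk through each order:
  - order 1 (Stapler): customer_id=2 -> matches Iris
  - order 2 (Keyboard): customer_id=NULL, no match -> kept with NULL
  - order 3 (Camera): customer_id=1 -> matches Aaron
  - order 4 (Cable): customer_id=2 -> matches Iris
  - order 5 (Webcam): customer_id=3 -> matches Beth
  - order 6 (Monitor): customer_id=1 -> matches Aaron
  - order 7 (Speaker): customer_id=2 -> matches Iris
  - order 8 (Tablet): customer_id=3 -> matches Beth
  - order 9 (Chair): customer_id=3 -> matches Beth
All 9 rows appear; 1 has NULL customer.

SQL:
SELECT a.product, b.name AS customer
FROM orders a
LEFT JOIN customers b ON a.customer_id = b.id

Result:
product  | customer
---------+---------
Stapler  | Iris    
Keyboard | NULL    
Camera   | Aaron   
Cable    | Iris    
Webcam   | Beth    
Monitor  | Aaron   
Speaker  | Iris    
Tablet   | Beth    
Chair    | Beth    


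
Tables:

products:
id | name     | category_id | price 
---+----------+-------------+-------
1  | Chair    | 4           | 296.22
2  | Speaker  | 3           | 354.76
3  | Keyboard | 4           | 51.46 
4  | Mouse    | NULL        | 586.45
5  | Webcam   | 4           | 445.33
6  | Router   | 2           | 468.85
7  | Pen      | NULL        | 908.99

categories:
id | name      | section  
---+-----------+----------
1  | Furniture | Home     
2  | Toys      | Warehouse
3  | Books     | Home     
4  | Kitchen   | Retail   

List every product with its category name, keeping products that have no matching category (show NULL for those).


LEFT JOIN keeps every row from products (the left table); where category_id has no match in categories, the category columns become NULL. Walk through each product:
  - product 1 (Chair): category_id=4 -> matches Kitchen
  - product 2 (Speaker): category_id=3 -> matches Books
  - product 3 (Keyboard): category_id=4 -> matches Kitchen
  - product 4 (Mouse): category_id=NULL, no match -> kept with NULL
  - product 5 (Webcam): category_id=4 -> matches Kitchen
  - product 6 (Router): category_id=2 -> matches Toys
  - product 7 (Pen): category_id=NULL, no match -> kept with NULL
All 7 rows appear; 2 have NULL category.

SQL:
SELECT a.name, b.name AS category
FROM products a
LEFT JOIN categories b ON a.category_id = b.id

Result:
name     | category
---------+---------
Chair    | Kitchen 
Speaker  | Books   
Keyboard | Kitchen 
Mouse    | NULL    
Webcam   | Kitchen 
Router   | Toys    
Pen      | NULL    


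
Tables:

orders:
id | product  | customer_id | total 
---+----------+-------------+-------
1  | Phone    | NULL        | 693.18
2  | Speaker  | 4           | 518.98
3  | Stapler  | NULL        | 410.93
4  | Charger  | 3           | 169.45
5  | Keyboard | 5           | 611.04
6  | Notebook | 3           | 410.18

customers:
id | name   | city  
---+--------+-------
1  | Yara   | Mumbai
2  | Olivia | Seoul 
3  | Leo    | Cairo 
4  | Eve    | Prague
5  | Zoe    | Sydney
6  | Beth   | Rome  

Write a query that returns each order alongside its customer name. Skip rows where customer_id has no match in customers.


INNER JOIN keeps only orders rows whose customer_id matches an id in customers. Walk through each order:
  - order 1 (Phone): customer_id=NULL, no match -> dropped
  - order 2 (Speaker): customer_id=4 -> matches Eve
  - order 3 (Stapler): customer_id=NULL, no match -> dropped
  - order 4 (Charger): customer_id=3 -> matches Leo
  - order 5 (Keyboard): customer_id=5 -> matches Zoe
  - order 6 (Notebook): customer_id=3 -> matches Leo
So 2 of 6 rows are dropped.

SQL:
SELECT a.product, b.name AS customer
FROM orders a
INNER JOIN customers b ON a.customer_id = b.id

Result:
product  | customer
---------+---------
Speaker  | Eve     
Charger  | Leo     
Keyboard | Zoe     
Notebook | Leo     


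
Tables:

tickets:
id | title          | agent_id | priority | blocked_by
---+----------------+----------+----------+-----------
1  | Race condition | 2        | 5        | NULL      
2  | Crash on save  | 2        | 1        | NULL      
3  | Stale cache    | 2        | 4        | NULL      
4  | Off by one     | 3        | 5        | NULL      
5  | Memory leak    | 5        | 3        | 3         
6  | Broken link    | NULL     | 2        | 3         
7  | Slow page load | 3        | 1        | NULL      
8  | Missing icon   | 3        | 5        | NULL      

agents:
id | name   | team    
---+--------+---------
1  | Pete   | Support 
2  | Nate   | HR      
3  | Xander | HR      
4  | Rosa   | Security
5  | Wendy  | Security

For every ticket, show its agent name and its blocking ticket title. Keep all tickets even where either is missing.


Two LEFT JOINs from the same base table tickets: one to agents via agent_id, one to tickets itself via blocked_by. Both are LEFT so every ticket is preserved.
Match against agents:
  - ticket 1 (Race condition): agent_id=2 -> matches Nate
  - ticket 2 (Crash on save): agent_id=2 -> matches Nate
  - ticket 3 (Stale cache): agent_id=2 -> matches Nate
  - ticket 4 (Off by one): agent_id=3 -> matches Xander
  - ticket 5 (Memory leak): agent_id=5 -> matches Wendy
  - ticket 6 (Broken link): agent_id=NULL, no match -> kept with NULL
  - ticket 7 (Slow page load): agent_id=3 -> matches Xander
  - ticket 8 (Missing icon): agent_id=3 -> matches Xander
Match against tickets (self):
  - ticket 1 (Race condition): blocked_by=NULL -> NULL
  - ticket 2 (Crash on save): blocked_by=NULL -> NULL
  - ticket 3 (Stale cache): blocked_by=NULL -> NULL
  - ticket 4 (Off by one): blocked_by=NULL -> NULL
  - ticket 5 (Memory leak): blocked_by=3 -> Stale cache
  - ticket 6 (Broken link): blocked_by=3 -> Stale cache
  - ticket 7 (Slow page load): blocked_by=NULL -> NULL
  - ticket 8 (Missing icon): blocked_by=NULL -> NULL

SQL:
SELECT a.title, b.name AS agent, c.title AS blocked_by
FROM tickets a
LEFT JOIN agents b ON a.agent_id = b.id
LEFT JOIN tickets c ON a.blocked_by = c.id

Result:
title          | agent  | blocked_by 
---------------+--------+------------
Race condition | Nate   | NULL       
Crash on save  | Nate   | NULL       
Stale cache    | Nate   | NULL       
Off by one     | Xander | NULL       
Memory leak    | Wendy  | Stale cache
Broken link    | NULL   | Stale cache
Slow page load | Xander | NULL       
Missing icon   | Xander | NULL       


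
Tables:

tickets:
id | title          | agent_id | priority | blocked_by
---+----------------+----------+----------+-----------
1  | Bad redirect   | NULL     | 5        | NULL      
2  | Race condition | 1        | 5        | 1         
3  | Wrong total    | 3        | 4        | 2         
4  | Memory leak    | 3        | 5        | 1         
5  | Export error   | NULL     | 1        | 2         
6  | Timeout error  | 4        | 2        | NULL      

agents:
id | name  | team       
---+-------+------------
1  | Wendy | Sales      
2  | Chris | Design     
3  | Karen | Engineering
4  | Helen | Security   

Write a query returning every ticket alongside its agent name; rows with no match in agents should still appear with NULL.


LEFT JOIN keeps every row from tickets (the left table); where agent_id has no match in agents, the agent columns become NULL. Walk through each ticket:
  - ticket 1 (Bad redirect): agent_id=NULL, no match -> kept with NULL
  - ticket 2 (Race condition): agent_id=1 -> matches Wendy
  - ticket 3 (Wrong total): agent_id=3 -> matches Karen
  - ticket 4 (Memory leak): agent_id=3 -> matches Karen
  - ticket 5 (Export error): agent_id=NULL, no match -> kept with NULL
  - ticket 6 (Timeout error): agent_id=4 -> matches Helen
All 6 rows appear; 2 have NULL agent.

SQL:
SELECT a.title, b.name AS agent
FROM tickets a
LEFT JOIN agents b ON a.agent_id = b.id

Result:
title          | agent
---------------+------
Bad redirect   | NULL 
Race condition | Wendy
Wrong total    | Karen
Memory leak    | Karen
Export error   | NULL 
Timeout error  | Helen


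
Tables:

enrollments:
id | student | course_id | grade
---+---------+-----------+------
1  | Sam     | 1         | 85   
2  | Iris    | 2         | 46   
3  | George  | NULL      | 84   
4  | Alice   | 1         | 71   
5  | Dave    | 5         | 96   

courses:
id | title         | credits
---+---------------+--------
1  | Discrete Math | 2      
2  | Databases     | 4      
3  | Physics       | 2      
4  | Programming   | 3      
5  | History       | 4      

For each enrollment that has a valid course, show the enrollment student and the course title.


INNER JOIN keeps only enrollments rows whose course_id matches an id in courses. Walk through each enrollment:
  - enrollment 1 (Sam): course_id=1 -> matches Discrete Math
  - enrollment 2 (Iris): course_id=2 -> matches Databases
  - enrollment 3 (George): course_id=NULL, no match -> dropped
  - enrollment 4 (Alice): course_id=1 -> matches Discrete Math
  - enrollment 5 (Dave): course_id=5 -> matches History
So 1 of 5 rows is dropped.

SQL:
SELECT a.student, b.title AS course
FROM enrollments a
INNER JOIN courses b ON a.course_id = b.id

Result:
student | course       
--------+--------------
Sam     | Discrete Math
Iris    | Databases    
Alice   | Discrete Math
Dave    | History      


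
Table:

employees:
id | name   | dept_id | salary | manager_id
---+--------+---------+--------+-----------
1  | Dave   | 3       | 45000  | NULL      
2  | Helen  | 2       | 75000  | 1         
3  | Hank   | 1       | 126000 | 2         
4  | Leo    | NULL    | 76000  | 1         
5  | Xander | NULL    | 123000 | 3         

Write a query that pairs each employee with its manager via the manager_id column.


This is a self-join: employees is joined to a second copy of itself, matching each row's manager_id to another row's id. Use LEFT JOIN so rows with manager_id=NULL are kept.
  - employee 1 (Dave): manager_id=NULL -> NULL
  - employee 2 (Helen): manager_id=1 -> Dave
  - employee 3 (Hank): manager_id=2 -> Helen
  - employee 4 (Leo): manager_id=1 -> Dave
  - employee 5 (Xander): manager_id=3 -> Hank

SQL:
SELECT a.name AS item, b.name AS manager
FROM employees a
LEFT JOIN employees b ON a.manager_id = b.id

Result:
item   | manager
-------+--------
Dave   | NULL   
Helen  | Dave   
Hank   | Helen  
Leo    | Dave   
Xander | Hank   


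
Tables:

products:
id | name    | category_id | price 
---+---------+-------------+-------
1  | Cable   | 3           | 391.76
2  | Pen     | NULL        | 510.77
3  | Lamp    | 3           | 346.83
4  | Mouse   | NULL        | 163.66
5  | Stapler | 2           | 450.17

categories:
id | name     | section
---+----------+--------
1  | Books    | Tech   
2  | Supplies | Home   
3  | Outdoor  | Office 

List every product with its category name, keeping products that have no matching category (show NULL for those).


LEFT JOIN keeps every row from products (the left table); where category_id has no match in categories, the category columns become NULL. Walk through each product:
  - product 1 (Cable): category_id=3 -> matches Outdoor
  - product 2 (Pen): category_id=NULL, no match -> kept with NULL
  - product 3 (Lamp): category_id=3 -> matches Outdoor
  - product 4 (Mouse): category_id=NULL, no match -> kept with NULL
  - product 5 (Stapler): category_id=2 -> matches Supplies
All 5 rows appear; 2 have NULL category.

SQL:
SELECT a.name, b.name AS category
FROM products a
LEFT JOIN categories b ON a.category_id = b.id

Result:
name    | category
--------+---------
Cable   | Outdoor 
Pen     | NULL    
Lamp    | Outdoor 
Mouse   | NULL    
Stapler | Supplies


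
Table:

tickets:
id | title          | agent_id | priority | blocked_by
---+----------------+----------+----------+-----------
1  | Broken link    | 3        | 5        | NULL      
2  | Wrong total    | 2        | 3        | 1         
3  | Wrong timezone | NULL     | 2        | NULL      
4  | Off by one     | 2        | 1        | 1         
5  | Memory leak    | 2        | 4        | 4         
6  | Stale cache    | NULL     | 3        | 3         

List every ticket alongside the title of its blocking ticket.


This is a self-join: tickets is joined to a second copy of itself, matching each row's blocked_by to another row's id. Use LEFT JOIN so rows with blocked_by=NULL are kept.
  - ticket 1 (Broken link): blocked_by=NULL -> NULL
  - ticket 2 (Wrong total): blocked_by=1 -> Broken link
  - ticket 3 (Wrong timezone): blocked_by=NULL -> NULL
  - ticket 4 (Off by one): blocked_by=1 -> Broken link
  - ticket 5 (Memory leak): blocked_by=4 -> Off by one
  - ticket 6 (Stale cache): blocked_by=3 -> Wrong timezone

SQL:
SELECT a.title AS item, b.title AS blocked_by
FROM tickets a
LEFT JOIN tickets b ON a.blocked_by = b.id

Result:
item           | blocked_by    
---------------+---------------
Broken link    | NULL          
Wrong total    | Broken link   
Wrong timezone | NULL          
Off by one     | Broken link   
Memory leak    | Off by one    
Stale cache    | Wrong timezone


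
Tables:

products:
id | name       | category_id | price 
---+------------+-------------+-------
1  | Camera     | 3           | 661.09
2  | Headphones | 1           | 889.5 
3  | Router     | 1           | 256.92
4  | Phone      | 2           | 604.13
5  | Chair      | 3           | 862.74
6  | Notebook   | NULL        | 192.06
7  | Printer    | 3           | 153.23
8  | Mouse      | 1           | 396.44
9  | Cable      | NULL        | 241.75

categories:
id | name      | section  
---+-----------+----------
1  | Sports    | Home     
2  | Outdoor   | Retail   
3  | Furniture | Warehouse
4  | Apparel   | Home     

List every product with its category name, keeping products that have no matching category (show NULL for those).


LEFT JOIN keeps every row from products (the left table); where category_id has no match in categories, the category columns become NULL. Walk through each product:
  - product 1 (Camera): category_id=3 -> matches Furniture
  - product 2 (Headphones): category_id=1 -> matches Sports
  - product 3 (Router): category_id=1 -> matches Sports
  - product 4 (Phone): category_id=2 -> matches Outdoor
  - product 5 (Chair): category_id=3 -> matches Furniture
  - product 6 (Notebook): category_id=NULL, no match -> kept with NULL
  - product 7 (Printer): category_id=3 -> matches Furniture
  - product 8 (Mouse): category_id=1 -> matches Sports
  - product 9 (Cable): category_id=NULL, no match -> kept with NULL
All 9 rows appear; 2 have NULL category.

SQL:
SELECT a.name, b.name AS category
FROM products a
LEFT JOIN categories b ON a.category_id = b.id

Result:
name       | category 
-----------+----------
Camera     | Furniture
Headphones | Sports   
Router     | Sports   
Phone      | Outdoor  
Chair      | Furniture
Notebook   | NULL     
Printer    | Furniture
Mouse      | Sports   
Cable      | NULL     


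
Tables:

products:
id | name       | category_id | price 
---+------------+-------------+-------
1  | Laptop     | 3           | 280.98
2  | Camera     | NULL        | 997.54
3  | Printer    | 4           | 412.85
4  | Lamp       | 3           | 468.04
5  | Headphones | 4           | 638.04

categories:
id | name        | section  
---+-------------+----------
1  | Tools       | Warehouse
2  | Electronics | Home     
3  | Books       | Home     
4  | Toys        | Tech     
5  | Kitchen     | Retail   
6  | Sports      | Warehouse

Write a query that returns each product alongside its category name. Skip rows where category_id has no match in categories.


INNER JOIN keeps only products rows whose category_id matches an id in categories. Walk through each product:
  - product 1 (Laptop): category_id=3 -> matches Books
  - product 2 (Camera): category_id=NULL, no match -> dropped
  - product 3 (Printer): category_id=4 -> matches Toys
  - product 4 (Lamp): category_id=3 -> matches Books
  - product 5 (Headphones): category_id=4 -> matches Toys
So 1 of 5 rows is dropped.

SQL:
SELECT a.name, b.name AS category
FROM products a
INNER JOIN categories b ON a.category_id = b.id

Result:
name       | category
-----------+---------
Laptop     | Books   
Printer    | Toys    
Lamp       | Books   
Headphones | Toys    


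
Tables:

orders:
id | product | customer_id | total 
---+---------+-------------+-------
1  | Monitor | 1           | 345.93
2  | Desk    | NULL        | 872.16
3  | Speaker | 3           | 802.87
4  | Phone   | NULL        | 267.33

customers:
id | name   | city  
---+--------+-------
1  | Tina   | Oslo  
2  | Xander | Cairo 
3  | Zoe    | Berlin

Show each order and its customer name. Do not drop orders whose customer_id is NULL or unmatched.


LEFT JOIN keeps every row from orders (the left table); where customer_id has no match in customers, the customer columns become NULL. Walk through each order:
  - order 1 (Monitor): customer_id=1 -> matches Tina
  - order 2 (Desk): customer_id=NULL, no match -> kept with NULL
  - order 3 (Speaker): customer_id=3 -> matches Zoe
  - order 4 (Phone): customer_id=NULL, no match -> kept with NULL
All 4 rows appear; 2 have NULL customer.

SQL:
SELECT a.product, b.name AS customer
FROM orders a
LEFT JOIN customers b ON a.customer_id = b.id

Result:
product | customer
--------+---------
Monitor | Tina    
Desk    | NULL    
Speaker | Zoe     
Phone   | NULL    


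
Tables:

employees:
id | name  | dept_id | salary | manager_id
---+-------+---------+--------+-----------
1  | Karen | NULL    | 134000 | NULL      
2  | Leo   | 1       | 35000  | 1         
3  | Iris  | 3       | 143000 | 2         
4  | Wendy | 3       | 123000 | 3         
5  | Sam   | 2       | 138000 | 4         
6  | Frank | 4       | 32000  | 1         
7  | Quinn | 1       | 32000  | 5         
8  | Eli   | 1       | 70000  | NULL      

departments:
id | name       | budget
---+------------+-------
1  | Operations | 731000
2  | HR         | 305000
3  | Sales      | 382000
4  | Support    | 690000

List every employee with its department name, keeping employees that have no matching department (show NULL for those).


LEFT JOIN keeps every row from employees (the left table); where dept_id has no match in departments, the department columns become NULL. Walk through each employee:
  - employee 1 (Karen): dept_id=NULL, no match -> kept with NULL
  - employee 2 (Leo): dept_id=1 -> matches Operations
  - employee 3 (Iris): dept_id=3 -> matches Sales
  - employee 4 (Wendy): dept_id=3 -> matches Sales
  - employee 5 (Sam): dept_id=2 -> matches HR
  - employee 6 (Frank): dept_id=4 -> matches Support
  - employee 7 (Quinn): dept_id=1 -> matches Operations
  - employee 8 (Eli): dept_id=1 -> matches Operations
All 8 rows appear; 1 has NULL department.

SQL:
SELECT a.name, b.name AS department
FROM employees a
LEFT JOIN departments b ON a.dept_id = b.id

Result:
name  | department
------+-----------
Karen | NULL      
Leo   | Operations
Iris  | Sales     
Wendy | Sales     
Sam   | HR        
Frank | Support   
Quinn | Operations
Eli   | Operations


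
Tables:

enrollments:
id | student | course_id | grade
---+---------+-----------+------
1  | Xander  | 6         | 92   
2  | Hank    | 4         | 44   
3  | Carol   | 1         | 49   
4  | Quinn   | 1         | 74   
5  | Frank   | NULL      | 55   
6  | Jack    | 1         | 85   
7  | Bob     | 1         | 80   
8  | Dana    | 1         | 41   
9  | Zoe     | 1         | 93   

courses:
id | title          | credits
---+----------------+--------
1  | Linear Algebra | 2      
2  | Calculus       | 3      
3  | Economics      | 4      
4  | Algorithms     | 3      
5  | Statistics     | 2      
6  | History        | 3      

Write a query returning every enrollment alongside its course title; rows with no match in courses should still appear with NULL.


LEFT JOIN keeps every row from enrollments (the left table); where course_id has no match in courses, the course columns become NULL. Walk through each enrollment:
  - enrollment 1 (Xander): course_id=6 -> matches History
  - enrollment 2 (Hank): course_id=4 -> matches Algorithms
  - enrollment 3 (Carol): course_id=1 -> matches Linear Algebra
  - enrollment 4 (Quinn): course_id=1 -> matches Linear Algebra
  - enrollment 5 (Frank): course_id=NULL, no match -> kept with NULL
  - enrollment 6 (Jack): course_id=1 -> matches Linear Algebra
  - enrollment 7 (Bob): course_id=1 -> matches Linear Algebra
  - enrollment 8 (Dana): course_id=1 -> matches Linear Algebra
  - enrollment 9 (Zoe): course_id=1 -> matches Linear Algebra
All 9 rows appear; 1 has NULL course.

SQL:
SELECT a.student, b.title AS course
FROM enrollments a
LEFT JOIN courses b ON a.course_id = b.id

Result:
student | course        
--------+---------------
Xander  | History       
Hank    | Algorithms    
Carol   | Linear Algebra
Quinn   | Linear Algebra
Frank   | NULL          
Jack    | Linear Algebra
Bob     | Linear Algebra
Dana    | Linear Algebra
Zoe     | Linear Algebra


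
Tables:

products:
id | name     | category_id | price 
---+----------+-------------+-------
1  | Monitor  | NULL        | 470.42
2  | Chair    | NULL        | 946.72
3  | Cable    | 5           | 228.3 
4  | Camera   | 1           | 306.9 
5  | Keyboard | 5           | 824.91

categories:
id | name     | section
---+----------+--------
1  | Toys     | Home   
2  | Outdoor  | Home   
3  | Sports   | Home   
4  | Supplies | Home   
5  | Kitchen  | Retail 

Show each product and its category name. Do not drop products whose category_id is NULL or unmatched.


LEFT JOIN keeps every row from products (the left table); where category_id has no match in categories, the category columns become NULL. Walk through each product:
  - product 1 (Monitor): category_id=NULL, no match -> kept with NULL
  - product 2 (Chair): category_id=NULL, no match -> kept with NULL
  - product 3 (Cable): category_id=5 -> matches Kitchen
  - product 4 (Camera): category_id=1 -> matches Toys
  - product 5 (Keyboard): category_id=5 -> matches Kitchen
All 5 rows appear; 2 have NULL category.

SQL:
SELECT a.name, b.name AS category
FROM products a
LEFT JOIN categories b ON a.category_id = b.id

Result:
name     | category
---------+---------
Monitor  | NULL    
Chair    | NULL    
Cable    | Kitchen 
Camera   | Toys    
Keyboard | Kitchen 


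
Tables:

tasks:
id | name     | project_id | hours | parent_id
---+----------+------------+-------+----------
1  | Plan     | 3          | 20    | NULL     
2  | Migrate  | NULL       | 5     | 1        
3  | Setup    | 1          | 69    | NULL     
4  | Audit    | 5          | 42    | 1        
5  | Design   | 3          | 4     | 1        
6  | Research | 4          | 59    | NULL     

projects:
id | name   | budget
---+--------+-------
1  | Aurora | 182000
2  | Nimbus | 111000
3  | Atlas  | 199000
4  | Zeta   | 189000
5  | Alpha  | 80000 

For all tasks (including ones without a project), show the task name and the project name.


LEFT JOIN keeps every row from tasks (the left table); where project_id has no match in projects, the project columns become NULL. Walk through each task:
  - task 1 (Plan): project_id=3 -> matches Atlas
  - task 2 (Migrate): project_id=NULL, no match -> kept with NULL
  - task 3 (Setup): project_id=1 -> matches Aurora
  - task 4 (Audit): project_id=5 -> matches Alpha
  - task 5 (Design): project_id=3 -> matches Atlas
  - task 6 (Research): project_id=4 -> matches Zeta
All 6 rows appear; 1 has NULL project.

SQL:
SELECT a.name, b.name AS project
FROM tasks a
LEFT JOIN projects b ON a.project_id = b.id

Result:
name     | project
---------+--------
Plan     | Atlas  
Migrate  | NULL   
Setup    | Aurora 
Audit    | Alpha  
Design   | Atlas  
Research | Zeta   
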